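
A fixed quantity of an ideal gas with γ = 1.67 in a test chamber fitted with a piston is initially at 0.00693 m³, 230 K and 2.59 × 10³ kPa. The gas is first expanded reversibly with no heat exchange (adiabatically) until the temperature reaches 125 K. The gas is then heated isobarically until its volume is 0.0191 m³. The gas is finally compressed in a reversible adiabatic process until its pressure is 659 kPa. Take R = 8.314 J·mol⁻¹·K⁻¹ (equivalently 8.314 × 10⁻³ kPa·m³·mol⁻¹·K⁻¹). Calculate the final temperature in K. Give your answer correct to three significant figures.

T₄ ≈ 147 K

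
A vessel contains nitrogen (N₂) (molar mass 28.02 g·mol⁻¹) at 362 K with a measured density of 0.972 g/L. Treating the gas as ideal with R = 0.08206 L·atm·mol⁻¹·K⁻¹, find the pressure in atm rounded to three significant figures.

ρ = PM/(RT) ⇒ P = ρRT/M = (0.972 × 0.08206 × 362.0) / 28.02

P ≈ 1.03 atm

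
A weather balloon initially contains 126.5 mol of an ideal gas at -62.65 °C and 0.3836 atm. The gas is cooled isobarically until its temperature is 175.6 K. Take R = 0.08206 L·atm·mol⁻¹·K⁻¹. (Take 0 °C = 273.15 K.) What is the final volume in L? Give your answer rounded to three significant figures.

Convert: T₁ = 210.5 K.
From PV = nRT: V₁ = nRT₁/P₁ = 5696 L.
P constant ⇒ V ∝ T: P₂ = P₁; V₂ = V₁·(T₂/T₁) = 4752 L.

V₂ ≈ 4.75e+03 L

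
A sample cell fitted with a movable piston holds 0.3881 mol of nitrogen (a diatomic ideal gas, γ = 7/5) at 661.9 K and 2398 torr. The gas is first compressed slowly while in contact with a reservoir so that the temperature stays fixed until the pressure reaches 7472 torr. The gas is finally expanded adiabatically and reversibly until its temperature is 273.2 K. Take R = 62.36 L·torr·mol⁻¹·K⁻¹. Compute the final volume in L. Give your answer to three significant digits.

V₃ ≈ 19.6 L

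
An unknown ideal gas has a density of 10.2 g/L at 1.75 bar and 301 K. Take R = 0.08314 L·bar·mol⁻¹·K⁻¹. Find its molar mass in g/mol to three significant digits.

M ≈ 146 g/mol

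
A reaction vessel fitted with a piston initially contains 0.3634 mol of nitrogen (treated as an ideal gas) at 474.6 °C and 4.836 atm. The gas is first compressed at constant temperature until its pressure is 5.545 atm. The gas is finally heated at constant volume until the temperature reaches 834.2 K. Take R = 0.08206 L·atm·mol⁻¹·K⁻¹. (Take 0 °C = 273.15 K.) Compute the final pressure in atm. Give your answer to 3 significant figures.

Convert: T₁ = 747.8 K.
From PV = nRT: V₁ = nRT₁/P₁ = 4.611 L.
Isothermal, so P V is constant: T₂ = T₁; V₂ = V₁·(P₁/P₂) = 4.021 L.
V constant ⇒ P ∝ T: V₃ = V₂; P₃ = P₂·(T₃/T₂) = 6.186 atm.

P₃ ≈ 6.19 atm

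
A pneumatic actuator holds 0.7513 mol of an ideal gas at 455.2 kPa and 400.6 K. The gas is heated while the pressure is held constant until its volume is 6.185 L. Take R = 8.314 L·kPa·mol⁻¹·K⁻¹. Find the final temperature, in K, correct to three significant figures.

T₂ ≈ 451 K

From PV = nRT: V₁ = nRT₁/P₁ = 5.497 L.
Isobaric, so V/T is constant: P₂ = P₁; T₂ = T₁·(V₂/V₁) = 450.7 K.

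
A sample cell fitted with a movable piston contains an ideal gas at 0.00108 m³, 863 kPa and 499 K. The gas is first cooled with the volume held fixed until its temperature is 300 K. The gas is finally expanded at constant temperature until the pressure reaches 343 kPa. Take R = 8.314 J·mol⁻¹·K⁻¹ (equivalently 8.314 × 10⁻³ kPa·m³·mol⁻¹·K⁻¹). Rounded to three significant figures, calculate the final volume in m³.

V₃ ≈ 0.00163 m³

V constant ⇒ P ∝ T: V₂ = V₁; P₂ = P₁·(T₂/T₁) = 518.8 kPa.
T constant ⇒ Boyle's law P V = const: T₃ = T₂; V₃ = V₂·(P₂/P₃) = 0.001634 m³.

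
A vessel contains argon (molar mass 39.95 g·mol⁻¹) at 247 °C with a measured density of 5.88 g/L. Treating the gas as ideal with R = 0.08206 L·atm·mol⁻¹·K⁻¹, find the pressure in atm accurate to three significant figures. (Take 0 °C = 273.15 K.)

ρ = PM/(RT) ⇒ P = ρRT/M = (5.88 × 0.08206 × 520.1) / 39.95

P ≈ 6.28 atm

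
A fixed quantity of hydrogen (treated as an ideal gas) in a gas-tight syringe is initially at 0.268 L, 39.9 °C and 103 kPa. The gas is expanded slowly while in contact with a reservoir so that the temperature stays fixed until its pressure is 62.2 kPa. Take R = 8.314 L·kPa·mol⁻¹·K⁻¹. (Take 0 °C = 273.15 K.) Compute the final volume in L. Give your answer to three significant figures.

Convert: T₁ = 313.0 K.
T constant ⇒ Boyle's law P V = const: T₂ = T₁; V₂ = V₁·(P₁/P₂) = 0.4438 L.

V₂ ≈ 0.444 L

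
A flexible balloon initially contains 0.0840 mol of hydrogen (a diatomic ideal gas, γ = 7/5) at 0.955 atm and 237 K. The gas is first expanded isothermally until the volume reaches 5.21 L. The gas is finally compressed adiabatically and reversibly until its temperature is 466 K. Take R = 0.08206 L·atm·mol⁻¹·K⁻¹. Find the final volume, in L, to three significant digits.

V₃ ≈ 0.961 L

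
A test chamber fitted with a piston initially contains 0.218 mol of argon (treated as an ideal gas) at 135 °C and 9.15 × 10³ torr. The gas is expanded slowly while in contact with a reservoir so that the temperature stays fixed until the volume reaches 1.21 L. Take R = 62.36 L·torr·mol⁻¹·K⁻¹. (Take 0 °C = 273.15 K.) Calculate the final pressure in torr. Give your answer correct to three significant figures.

Convert: T₁ = 408.1 K.
From PV = nRT: V₁ = nRT₁/P₁ = 0.6064 L.
Isothermal, so P V is constant: T₂ = T₁; P₂ = P₁·(V₁/V₂) = 4586 torr.

P₂ ≈ 4.59e+03 torr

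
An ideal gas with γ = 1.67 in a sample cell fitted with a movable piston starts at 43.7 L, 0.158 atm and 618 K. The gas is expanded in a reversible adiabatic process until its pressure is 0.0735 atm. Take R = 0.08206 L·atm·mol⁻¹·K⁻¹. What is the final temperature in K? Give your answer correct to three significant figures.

T₂ ≈ 455 K

Adiabatic (γ = 1.67), T V^(γ−1) and P V^γ constant: T₂ = T₁·(P₂/P₁)^((γ−1)/γ) = 454.6 K; V₂ = V₁·(P₁/P₂)^(1/γ) = 69.10 L.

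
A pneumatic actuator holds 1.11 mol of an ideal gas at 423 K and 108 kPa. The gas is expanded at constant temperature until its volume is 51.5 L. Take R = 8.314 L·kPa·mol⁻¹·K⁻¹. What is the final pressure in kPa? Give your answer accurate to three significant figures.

P₂ ≈ 75.8 kPa

From PV = nRT: V₁ = nRT₁/P₁ = 36.15 L.
Isothermal, so P V is constant: T₂ = T₁; P₂ = P₁·(V₁/V₂) = 75.80 kPa.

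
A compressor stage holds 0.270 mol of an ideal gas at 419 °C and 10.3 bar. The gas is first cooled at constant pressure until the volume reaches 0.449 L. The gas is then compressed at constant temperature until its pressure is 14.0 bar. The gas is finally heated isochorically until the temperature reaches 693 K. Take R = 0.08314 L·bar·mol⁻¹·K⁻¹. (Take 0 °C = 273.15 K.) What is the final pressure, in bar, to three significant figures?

Convert: T₁ = 692.1 K.
From PV = nRT: V₁ = nRT₁/P₁ = 1.508 L.
Isobaric, so V/T is constant: P₂ = P₁; T₂ = T₁·(V₂/V₁) = 206.0 K.
Isothermal, so P V is constant: T₃ = T₂; V₃ = V₂·(P₂/P₃) = 0.3303 L.
Isochoric, so P/T is constant: V₄ = V₃; P₄ = P₃·(T₄/T₃) = 47.09 bar.

P₄ ≈ 47.1 bar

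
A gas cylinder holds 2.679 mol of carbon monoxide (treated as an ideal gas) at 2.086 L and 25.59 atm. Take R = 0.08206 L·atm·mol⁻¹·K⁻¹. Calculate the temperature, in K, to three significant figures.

T ≈ 243 K

PV = nRT ⇒ T = PV/(nR) = (25.59 × 2.086) / (2.679 × 0.08206)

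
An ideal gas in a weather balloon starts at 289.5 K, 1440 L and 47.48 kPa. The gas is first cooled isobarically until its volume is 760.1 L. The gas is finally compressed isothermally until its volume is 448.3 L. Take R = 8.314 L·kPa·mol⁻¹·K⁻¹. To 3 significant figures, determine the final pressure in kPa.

Isobaric, so V/T is constant: P₂ = P₁; T₂ = T₁·(V₂/V₁) = 152.8 K.
Isothermal, so P V is constant: T₃ = T₂; P₃ = P₂·(V₂/V₃) = 80.50 kPa.

P₃ ≈ 80.5 kPa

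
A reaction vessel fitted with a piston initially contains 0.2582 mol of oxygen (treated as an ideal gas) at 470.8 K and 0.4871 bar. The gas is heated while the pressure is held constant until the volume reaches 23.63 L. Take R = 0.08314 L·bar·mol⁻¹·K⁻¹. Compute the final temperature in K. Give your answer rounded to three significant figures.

From PV = nRT: V₁ = nRT₁/P₁ = 20.75 L.
P constant ⇒ V ∝ T: P₂ = P₁; T₂ = T₁·(V₂/V₁) = 536.2 K.

T₂ ≈ 536 K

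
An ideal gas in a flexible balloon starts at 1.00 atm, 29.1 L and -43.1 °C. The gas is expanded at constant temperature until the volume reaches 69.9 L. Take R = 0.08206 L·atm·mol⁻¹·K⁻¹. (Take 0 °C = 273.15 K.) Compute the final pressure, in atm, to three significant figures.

Convert: T₁ = 230.0 K.
Isothermal, so P V is constant: T₂ = T₁; P₂ = P₁·(V₁/V₂) = 0.4163 atm.

P₂ ≈ 0.416 atm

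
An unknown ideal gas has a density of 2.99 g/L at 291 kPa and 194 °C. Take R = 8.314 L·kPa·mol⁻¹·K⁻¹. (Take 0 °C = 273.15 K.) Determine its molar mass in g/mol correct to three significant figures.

ρ = PM/(RT) ⇒ M = ρRT/P = (2.99 × 8.314 × 467.1) / 291

M ≈ 39.9 g/mol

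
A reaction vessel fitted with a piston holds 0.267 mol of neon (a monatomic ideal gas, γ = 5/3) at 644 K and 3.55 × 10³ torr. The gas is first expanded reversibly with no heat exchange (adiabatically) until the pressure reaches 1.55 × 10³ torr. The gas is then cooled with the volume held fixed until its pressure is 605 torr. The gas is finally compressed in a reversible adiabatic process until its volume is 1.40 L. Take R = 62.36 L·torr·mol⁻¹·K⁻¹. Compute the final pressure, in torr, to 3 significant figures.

From PV = nRT: V₁ = nRT₁/P₁ = 3.020 L.
Reversible adiabatic, γ = 5/3: T₂ = T₁·(P₂/P₁)^((γ−1)/γ) = 462.3 K; V₂ = V₁·(P₁/P₂)^(1/γ) = 4.966 L.
Isochoric, so P/T is constant: V₃ = V₂; T₃ = T₂·(P₃/P₂) = 180.4 K.
Reversible adiabatic, γ = 5/3: T₄ = T₃·(V₃/V₄)^(γ−1) = 419.7 K; P₄ = P₃·(V₃/V₄)^γ = 4991 torr.

P₄ ≈ 4.99e+03 torr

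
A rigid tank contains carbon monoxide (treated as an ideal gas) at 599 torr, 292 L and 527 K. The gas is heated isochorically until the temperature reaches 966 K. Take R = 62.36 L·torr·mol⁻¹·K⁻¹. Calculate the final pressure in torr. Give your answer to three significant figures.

Isochoric, so P/T is constant: V₂ = V₁; P₂ = P₁·(T₂/T₁) = 1098 torr.

P₂ ≈ 1.10e+03 torr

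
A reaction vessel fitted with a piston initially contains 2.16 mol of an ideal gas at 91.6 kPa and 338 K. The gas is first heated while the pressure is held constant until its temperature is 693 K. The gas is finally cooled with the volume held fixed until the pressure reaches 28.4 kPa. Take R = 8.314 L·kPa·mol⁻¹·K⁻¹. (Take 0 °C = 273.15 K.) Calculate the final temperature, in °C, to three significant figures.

T₃ ≈ -58.3 °C

From PV = nRT: V₁ = nRT₁/P₁ = 66.27 L.
Isobaric, so V/T is constant: P₂ = P₁; V₂ = V₁·(T₂/T₁) = 135.9 L.
Isochoric, so P/T is constant: V₃ = V₂; T₃ = T₂·(P₃/P₂) = 214.9 K.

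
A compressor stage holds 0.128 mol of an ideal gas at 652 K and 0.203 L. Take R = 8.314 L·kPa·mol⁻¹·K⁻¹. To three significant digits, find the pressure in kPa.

PV = nRT ⇒ P = nRT/V = (0.128 × 8.314 × 652) / 0.203

P ≈ 3.42e+03 kPa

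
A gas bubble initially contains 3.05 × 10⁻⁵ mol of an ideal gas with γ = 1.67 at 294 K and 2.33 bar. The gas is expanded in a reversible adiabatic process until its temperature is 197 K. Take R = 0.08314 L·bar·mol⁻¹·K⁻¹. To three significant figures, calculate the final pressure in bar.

From PV = nRT: V₁ = nRT₁/P₁ = 0.0003200 L.
Reversible adiabatic, γ = 1.67: P₂ = P₁·(T₂/T₁)^(γ/(γ−1)) = 0.8589 bar; V₂ = V₁·(T₁/T₂)^(1/(γ−1)) = 0.0005816 L.

P₂ ≈ 0.859 bar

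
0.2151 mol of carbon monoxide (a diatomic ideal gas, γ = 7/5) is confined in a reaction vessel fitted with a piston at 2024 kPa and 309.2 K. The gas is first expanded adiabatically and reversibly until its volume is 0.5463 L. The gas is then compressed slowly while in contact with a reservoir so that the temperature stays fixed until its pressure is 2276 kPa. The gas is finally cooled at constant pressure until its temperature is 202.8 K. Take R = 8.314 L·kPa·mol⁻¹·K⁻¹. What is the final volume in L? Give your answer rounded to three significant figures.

V₄ ≈ 0.159 L

From PV = nRT: V₁ = nRT₁/P₁ = 0.2732 L.
Adiabatic (γ = 7/5), T V^(γ−1) and P V^γ constant: T₂ = T₁·(V₁/V₂)^(γ−1) = 234.3 K; P₂ = P₁·(V₁/V₂)^γ = 767.1 kPa.
Isothermal, so P V is constant: T₃ = T₂; V₃ = V₂·(P₂/P₃) = 0.1841 L.
P constant ⇒ V ∝ T: P₄ = P₃; V₄ = V₃·(T₄/T₃) = 0.1593 L.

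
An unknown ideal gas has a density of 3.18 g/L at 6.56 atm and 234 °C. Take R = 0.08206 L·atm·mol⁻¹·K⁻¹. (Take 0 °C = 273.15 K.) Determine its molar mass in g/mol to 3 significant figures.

M ≈ 20.2 g/mol

ρ = PM/(RT) ⇒ M = ρRT/P = (3.18 × 0.08206 × 507.1) / 6.56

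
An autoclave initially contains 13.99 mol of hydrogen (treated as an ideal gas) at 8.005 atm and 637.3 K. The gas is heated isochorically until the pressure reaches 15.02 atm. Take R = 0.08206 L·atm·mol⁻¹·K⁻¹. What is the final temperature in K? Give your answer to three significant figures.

From PV = nRT: V₁ = nRT₁/P₁ = 91.40 L.
Isochoric, so P/T is constant: V₂ = V₁; T₂ = T₁·(P₂/P₁) = 1196 K.

T₂ ≈ 1.20e+03 K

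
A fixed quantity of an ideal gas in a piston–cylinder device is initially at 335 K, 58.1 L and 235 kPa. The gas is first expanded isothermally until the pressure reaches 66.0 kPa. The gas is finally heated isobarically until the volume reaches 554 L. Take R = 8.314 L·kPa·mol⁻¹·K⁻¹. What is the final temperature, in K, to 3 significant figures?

T₃ ≈ 897 K

T constant ⇒ Boyle's law P V = const: T₂ = T₁; V₂ = V₁·(P₁/P₂) = 206.9 L.
P constant ⇒ V ∝ T: P₃ = P₂; T₃ = T₂·(V₃/V₂) = 897.1 K.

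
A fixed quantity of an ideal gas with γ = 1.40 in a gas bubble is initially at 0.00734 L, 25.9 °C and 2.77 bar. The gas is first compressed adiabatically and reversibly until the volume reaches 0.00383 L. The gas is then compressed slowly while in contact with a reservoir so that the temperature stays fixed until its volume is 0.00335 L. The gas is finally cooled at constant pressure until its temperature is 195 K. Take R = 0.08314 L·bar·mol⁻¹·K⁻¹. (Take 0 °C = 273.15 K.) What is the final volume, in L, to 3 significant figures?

V₄ ≈ 0.00168 L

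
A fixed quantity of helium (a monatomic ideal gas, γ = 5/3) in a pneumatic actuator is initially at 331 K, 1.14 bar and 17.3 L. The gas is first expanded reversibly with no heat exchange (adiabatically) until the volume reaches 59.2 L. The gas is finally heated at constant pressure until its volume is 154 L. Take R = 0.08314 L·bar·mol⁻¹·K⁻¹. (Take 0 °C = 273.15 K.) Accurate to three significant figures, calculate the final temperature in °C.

T₃ ≈ 106 °C

Reversible adiabatic, γ = 5/3: T₂ = T₁·(V₁/V₂)^(γ−1) = 145.8 K; P₂ = P₁·(V₁/V₂)^γ = 0.1467 bar.
P constant ⇒ V ∝ T: P₃ = P₂; T₃ = T₂·(V₃/V₂) = 379.2 K.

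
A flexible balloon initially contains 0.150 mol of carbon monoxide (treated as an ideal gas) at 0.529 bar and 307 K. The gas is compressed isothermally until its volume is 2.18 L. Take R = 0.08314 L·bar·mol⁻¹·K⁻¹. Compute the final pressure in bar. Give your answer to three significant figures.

From PV = nRT: V₁ = nRT₁/P₁ = 7.237 L.
T constant ⇒ Boyle's law P V = const: T₂ = T₁; P₂ = P₁·(V₁/V₂) = 1.756 bar.

P₂ ≈ 1.76 bar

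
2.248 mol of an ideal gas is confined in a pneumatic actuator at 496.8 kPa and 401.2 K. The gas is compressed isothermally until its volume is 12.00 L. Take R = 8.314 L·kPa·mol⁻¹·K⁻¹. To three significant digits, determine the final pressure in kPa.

P₂ ≈ 625 kPa

From PV = nRT: V₁ = nRT₁/P₁ = 15.09 L.
Isothermal, so P V is constant: T₂ = T₁; P₂ = P₁·(V₁/V₂) = 624.9 kPa.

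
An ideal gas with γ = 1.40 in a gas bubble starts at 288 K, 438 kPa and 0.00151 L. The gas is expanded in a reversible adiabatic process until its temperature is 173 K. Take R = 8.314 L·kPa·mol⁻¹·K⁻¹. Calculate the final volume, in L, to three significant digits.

Reversible adiabatic, γ = 1.40: P₂ = P₁·(T₂/T₁)^(γ/(γ−1)) = 73.58 kPa; V₂ = V₁·(T₁/T₂)^(1/(γ−1)) = 0.005399 L.

V₂ ≈ 0.00540 L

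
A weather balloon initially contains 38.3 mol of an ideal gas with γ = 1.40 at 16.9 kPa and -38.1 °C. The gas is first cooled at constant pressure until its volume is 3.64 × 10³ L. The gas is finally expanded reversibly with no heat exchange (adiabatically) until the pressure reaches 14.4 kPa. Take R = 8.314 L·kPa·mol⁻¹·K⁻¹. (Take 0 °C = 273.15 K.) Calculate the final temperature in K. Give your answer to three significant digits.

Convert: T₁ = 235.0 K.
From PV = nRT: V₁ = nRT₁/P₁ = 4429 L.
P constant ⇒ V ∝ T: P₂ = P₁; T₂ = T₁·(V₂/V₁) = 193.2 K.
Reversible adiabatic, γ = 1.40: T₃ = T₂·(P₃/P₂)^((γ−1)/γ) = 184.6 K; V₃ = V₂·(P₂/P₃)^(1/γ) = 4081 L.

T₃ ≈ 185 K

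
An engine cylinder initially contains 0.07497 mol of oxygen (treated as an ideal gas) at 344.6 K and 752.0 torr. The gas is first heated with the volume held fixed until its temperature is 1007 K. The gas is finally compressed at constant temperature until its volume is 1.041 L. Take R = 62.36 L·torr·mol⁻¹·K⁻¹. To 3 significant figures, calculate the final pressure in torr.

From PV = nRT: V₁ = nRT₁/P₁ = 2.142 L.
V constant ⇒ P ∝ T: V₂ = V₁; P₂ = P₁·(T₂/T₁) = 2198 torr.
T constant ⇒ Boyle's law P V = const: T₃ = T₂; P₃ = P₂·(V₂/V₃) = 4522 torr.

P₃ ≈ 4.52e+03 torr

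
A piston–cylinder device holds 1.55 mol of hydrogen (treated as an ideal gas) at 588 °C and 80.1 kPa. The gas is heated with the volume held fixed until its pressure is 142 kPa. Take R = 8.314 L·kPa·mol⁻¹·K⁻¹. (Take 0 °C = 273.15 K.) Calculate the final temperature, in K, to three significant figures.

Convert: T₁ = 861.1 K.
From PV = nRT: V₁ = nRT₁/P₁ = 138.5 L.
V constant ⇒ P ∝ T: V₂ = V₁; T₂ = T₁·(P₂/P₁) = 1527 K.

T₂ ≈ 1.53e+03 K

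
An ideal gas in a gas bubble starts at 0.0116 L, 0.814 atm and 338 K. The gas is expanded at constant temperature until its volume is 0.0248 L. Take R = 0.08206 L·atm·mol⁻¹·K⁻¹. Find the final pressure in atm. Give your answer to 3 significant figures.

P₂ ≈ 0.381 atm

T constant ⇒ Boyle's law P V = const: T₂ = T₁; P₂ = P₁·(V₁/V₂) = 0.3807 atm.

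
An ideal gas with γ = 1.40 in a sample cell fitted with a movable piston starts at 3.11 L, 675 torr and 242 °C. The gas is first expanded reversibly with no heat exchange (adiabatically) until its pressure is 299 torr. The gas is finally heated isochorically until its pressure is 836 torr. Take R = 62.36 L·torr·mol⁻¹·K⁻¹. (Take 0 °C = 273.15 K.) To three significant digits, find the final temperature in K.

T₃ ≈ 1.14e+03 K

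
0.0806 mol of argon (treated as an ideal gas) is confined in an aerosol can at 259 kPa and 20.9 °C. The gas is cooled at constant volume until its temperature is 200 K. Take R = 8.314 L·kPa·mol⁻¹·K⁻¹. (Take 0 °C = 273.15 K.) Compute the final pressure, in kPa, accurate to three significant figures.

Convert: T₁ = 294.0 K.
From PV = nRT: V₁ = nRT₁/P₁ = 0.7608 L.
V constant ⇒ P ∝ T: V₂ = V₁; P₂ = P₁·(T₂/T₁) = 176.2 kPa.

P₂ ≈ 176 kPa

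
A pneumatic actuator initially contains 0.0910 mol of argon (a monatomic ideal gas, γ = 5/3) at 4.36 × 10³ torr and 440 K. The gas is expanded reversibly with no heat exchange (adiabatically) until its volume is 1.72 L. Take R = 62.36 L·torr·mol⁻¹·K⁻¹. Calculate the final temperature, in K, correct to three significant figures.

From PV = nRT: V₁ = nRT₁/P₁ = 0.5727 L.
Adiabatic (γ = 5/3), T V^(γ−1) and P V^γ constant: T₂ = T₁·(V₁/V₂)^(γ−1) = 211.4 K; P₂ = P₁·(V₁/V₂)^γ = 697.4 torr.

T₂ ≈ 211 K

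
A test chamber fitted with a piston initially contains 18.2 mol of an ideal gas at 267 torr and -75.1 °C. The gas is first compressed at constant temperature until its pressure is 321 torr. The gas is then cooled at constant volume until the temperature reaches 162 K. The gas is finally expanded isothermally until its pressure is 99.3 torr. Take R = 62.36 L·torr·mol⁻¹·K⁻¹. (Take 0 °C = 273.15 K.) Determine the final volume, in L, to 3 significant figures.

Convert: T₁ = 198.0 K.
From PV = nRT: V₁ = nRT₁/P₁ = 841.9 L.
Isothermal, so P V is constant: T₂ = T₁; V₂ = V₁·(P₁/P₂) = 700.2 L.
Isochoric, so P/T is constant: V₃ = V₂; P₃ = P₂·(T₃/T₂) = 262.6 torr.
Isothermal, so P V is constant: T₄ = T₃; V₄ = V₃·(P₃/P₄) = 1852 L.

V₄ ≈ 1.85e+03 L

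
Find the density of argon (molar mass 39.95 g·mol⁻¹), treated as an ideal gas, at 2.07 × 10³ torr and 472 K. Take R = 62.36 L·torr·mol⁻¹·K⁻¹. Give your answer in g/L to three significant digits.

ρ = PM/(RT) = (2.07e+03 × 39.95) / (62.36 × 472.0)

ρ ≈ 2.81 g/L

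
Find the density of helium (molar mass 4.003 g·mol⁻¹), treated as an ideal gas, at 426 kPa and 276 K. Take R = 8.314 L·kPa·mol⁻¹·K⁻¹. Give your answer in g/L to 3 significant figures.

ρ = PM/(RT) = (426 × 4.003) / (8.314 × 276.0)

ρ ≈ 0.743 g/L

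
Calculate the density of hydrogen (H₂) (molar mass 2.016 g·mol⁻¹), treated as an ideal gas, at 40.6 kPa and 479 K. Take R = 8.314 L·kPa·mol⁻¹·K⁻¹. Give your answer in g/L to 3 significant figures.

ρ ≈ 0.0206 g/L

ρ = PM/(RT) = (40.6 × 2.016) / (8.314 × 479.0)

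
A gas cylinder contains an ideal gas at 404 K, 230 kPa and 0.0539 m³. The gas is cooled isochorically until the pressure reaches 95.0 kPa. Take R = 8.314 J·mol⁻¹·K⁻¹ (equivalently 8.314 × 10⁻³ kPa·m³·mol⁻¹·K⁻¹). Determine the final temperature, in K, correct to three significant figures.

V constant ⇒ P ∝ T: V₂ = V₁; T₂ = T₁·(P₂/P₁) = 166.9 K.

T₂ ≈ 167 K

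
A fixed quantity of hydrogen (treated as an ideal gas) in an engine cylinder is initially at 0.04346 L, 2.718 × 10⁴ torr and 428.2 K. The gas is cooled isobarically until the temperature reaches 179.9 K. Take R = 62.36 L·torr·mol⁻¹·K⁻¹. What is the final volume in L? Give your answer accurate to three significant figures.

Isobaric, so V/T is constant: P₂ = P₁; V₂ = V₁·(T₂/T₁) = 0.01826 L.

V₂ ≈ 0.0183 L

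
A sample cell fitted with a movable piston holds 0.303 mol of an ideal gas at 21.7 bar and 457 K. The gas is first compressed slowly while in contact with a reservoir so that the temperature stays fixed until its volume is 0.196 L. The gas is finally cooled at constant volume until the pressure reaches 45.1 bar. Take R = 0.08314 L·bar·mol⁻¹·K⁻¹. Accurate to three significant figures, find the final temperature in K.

From PV = nRT: V₁ = nRT₁/P₁ = 0.5305 L.
T constant ⇒ Boyle's law P V = const: T₂ = T₁; P₂ = P₁·(V₁/V₂) = 58.74 bar.
Isochoric, so P/T is constant: V₃ = V₂; T₃ = T₂·(P₃/P₂) = 350.9 K.

T₃ ≈ 351 K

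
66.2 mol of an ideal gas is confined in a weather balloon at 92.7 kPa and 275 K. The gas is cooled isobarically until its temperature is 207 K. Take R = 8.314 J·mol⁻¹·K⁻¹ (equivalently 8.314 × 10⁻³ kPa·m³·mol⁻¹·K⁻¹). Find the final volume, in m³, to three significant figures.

V₂ ≈ 1.23 m³

From PV = nRT: V₁ = nRT₁/P₁ = 1.633 m³.
P constant ⇒ V ∝ T: P₂ = P₁; V₂ = V₁·(T₂/T₁) = 1.229 m³.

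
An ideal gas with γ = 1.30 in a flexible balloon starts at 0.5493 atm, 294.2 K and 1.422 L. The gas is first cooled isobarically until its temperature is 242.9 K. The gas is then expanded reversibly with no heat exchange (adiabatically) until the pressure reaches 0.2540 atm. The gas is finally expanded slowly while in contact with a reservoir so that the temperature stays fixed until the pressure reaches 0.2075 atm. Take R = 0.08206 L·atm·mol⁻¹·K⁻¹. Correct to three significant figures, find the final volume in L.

Isobaric, so V/T is constant: P₂ = P₁; V₂ = V₁·(T₂/T₁) = 1.174 L.
Adiabatic (γ = 1.30), T V^(γ−1) and P V^γ constant: T₃ = T₂·(P₃/P₂)^((γ−1)/γ) = 203.3 K; V₃ = V₂·(P₂/P₃)^(1/γ) = 2.125 L.
T constant ⇒ Boyle's law P V = const: T₄ = T₃; V₄ = V₃·(P₃/P₄) = 2.601 L.

V₄ ≈ 2.60 L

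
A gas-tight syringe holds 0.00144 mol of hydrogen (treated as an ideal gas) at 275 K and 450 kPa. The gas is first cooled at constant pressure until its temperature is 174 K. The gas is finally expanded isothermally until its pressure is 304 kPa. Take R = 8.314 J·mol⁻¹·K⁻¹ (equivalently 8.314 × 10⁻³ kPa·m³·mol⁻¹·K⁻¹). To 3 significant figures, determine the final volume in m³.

V₃ ≈ 6.85e-06 m³

From PV = nRT: V₁ = nRT₁/P₁ = 7.316e-06 m³.
P constant ⇒ V ∝ T: P₂ = P₁; V₂ = V₁·(T₂/T₁) = 4.629e-06 m³.
T constant ⇒ Boyle's law P V = const: T₃ = T₂; V₃ = V₂·(P₂/P₃) = 6.852e-06 m³.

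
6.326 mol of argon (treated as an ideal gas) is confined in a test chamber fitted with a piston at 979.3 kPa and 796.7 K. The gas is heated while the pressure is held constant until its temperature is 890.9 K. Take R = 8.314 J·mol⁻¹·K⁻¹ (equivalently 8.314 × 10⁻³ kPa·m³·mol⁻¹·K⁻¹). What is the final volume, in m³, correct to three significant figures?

V₂ ≈ 0.0478 m³

From PV = nRT: V₁ = nRT₁/P₁ = 0.04279 m³.
Isobaric, so V/T is constant: P₂ = P₁; V₂ = V₁·(T₂/T₁) = 0.04785 m³.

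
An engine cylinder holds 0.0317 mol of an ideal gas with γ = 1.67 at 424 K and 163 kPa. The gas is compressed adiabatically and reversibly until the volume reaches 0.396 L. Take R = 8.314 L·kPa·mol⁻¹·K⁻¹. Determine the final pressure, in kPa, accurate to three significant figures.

From PV = nRT: V₁ = nRT₁/P₁ = 0.6856 L.
Reversible adiabatic, γ = 1.67: T₂ = T₁·(V₁/V₂)^(γ−1) = 612.4 K; P₂ = P₁·(V₁/V₂)^γ = 407.6 kPa.

P₂ ≈ 408 kPa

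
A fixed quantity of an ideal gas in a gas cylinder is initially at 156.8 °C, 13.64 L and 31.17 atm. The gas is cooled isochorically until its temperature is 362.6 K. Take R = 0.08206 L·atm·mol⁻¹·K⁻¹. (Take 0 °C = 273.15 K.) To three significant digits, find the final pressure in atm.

Convert: T₁ = 429.9 K.
V constant ⇒ P ∝ T: V₂ = V₁; P₂ = P₁·(T₂/T₁) = 26.29 atm.

P₂ ≈ 26.3 atm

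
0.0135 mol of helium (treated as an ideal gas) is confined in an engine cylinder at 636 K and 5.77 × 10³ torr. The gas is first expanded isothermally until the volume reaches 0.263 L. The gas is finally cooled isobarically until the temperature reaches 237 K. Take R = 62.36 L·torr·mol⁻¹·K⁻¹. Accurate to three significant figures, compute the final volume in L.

From PV = nRT: V₁ = nRT₁/P₁ = 0.09279 L.
Isothermal, so P V is constant: T₂ = T₁; P₂ = P₁·(V₁/V₂) = 2036 torr.
Isobaric, so V/T is constant: P₃ = P₂; V₃ = V₂·(T₃/T₂) = 0.09800 L.

V₃ ≈ 0.0980 L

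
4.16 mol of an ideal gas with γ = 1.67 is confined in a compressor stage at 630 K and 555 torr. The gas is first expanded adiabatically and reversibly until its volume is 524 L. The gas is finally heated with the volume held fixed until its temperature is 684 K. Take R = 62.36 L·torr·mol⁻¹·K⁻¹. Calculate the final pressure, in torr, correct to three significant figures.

P₃ ≈ 339 torr

From PV = nRT: V₁ = nRT₁/P₁ = 294.5 L.
Reversible adiabatic, γ = 1.67: T₂ = T₁·(V₁/V₂)^(γ−1) = 428.2 K; P₂ = P₁·(V₁/V₂)^γ = 212.0 torr.
V constant ⇒ P ∝ T: V₃ = V₂; P₃ = P₂·(T₃/T₂) = 338.6 torr.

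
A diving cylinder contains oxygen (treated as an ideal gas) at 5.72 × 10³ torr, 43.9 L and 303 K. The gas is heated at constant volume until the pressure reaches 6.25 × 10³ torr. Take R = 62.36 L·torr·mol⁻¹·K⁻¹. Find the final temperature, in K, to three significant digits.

Isochoric, so P/T is constant: V₂ = V₁; T₂ = T₁·(P₂/P₁) = 331.1 K.

T₂ ≈ 331 K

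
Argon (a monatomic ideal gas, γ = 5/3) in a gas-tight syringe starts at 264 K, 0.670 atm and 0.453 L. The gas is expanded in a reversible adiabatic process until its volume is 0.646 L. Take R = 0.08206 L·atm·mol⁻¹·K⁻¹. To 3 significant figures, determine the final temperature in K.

Reversible adiabatic, γ = 5/3: T₂ = T₁·(V₁/V₂)^(γ−1) = 208.4 K; P₂ = P₁·(V₁/V₂)^γ = 0.3708 atm.

T₂ ≈ 208 K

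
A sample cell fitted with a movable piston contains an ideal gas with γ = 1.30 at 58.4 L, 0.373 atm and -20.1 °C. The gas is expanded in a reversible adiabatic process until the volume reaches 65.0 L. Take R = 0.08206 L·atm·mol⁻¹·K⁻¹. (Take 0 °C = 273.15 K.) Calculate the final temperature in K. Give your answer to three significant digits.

T₂ ≈ 245 K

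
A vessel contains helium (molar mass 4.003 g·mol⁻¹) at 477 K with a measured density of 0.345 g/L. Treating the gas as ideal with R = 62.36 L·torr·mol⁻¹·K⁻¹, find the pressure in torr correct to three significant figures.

ρ = PM/(RT) ⇒ P = ρRT/M = (0.345 × 62.36 × 477.0) / 4.003

P ≈ 2.56e+03 torr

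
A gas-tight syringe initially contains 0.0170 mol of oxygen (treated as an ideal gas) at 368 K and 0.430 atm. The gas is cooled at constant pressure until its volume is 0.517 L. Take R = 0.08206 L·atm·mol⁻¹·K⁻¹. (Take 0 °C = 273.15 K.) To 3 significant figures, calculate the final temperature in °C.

T₂ ≈ -114 °C

From PV = nRT: V₁ = nRT₁/P₁ = 1.194 L.
P constant ⇒ V ∝ T: P₂ = P₁; T₂ = T₁·(V₂/V₁) = 159.4 K.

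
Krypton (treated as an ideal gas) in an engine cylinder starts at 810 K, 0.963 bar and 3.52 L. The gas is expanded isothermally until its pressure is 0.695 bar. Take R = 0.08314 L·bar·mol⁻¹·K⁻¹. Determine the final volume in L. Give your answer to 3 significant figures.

V₂ ≈ 4.88 L

T constant ⇒ Boyle's law P V = const: T₂ = T₁; V₂ = V₁·(P₁/P₂) = 4.877 L.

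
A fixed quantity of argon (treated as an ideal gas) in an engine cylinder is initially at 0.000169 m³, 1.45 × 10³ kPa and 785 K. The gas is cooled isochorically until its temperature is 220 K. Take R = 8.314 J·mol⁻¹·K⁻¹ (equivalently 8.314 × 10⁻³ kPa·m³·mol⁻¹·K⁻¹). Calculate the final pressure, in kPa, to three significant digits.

P₂ ≈ 406 kPa

V constant ⇒ P ∝ T: V₂ = V₁; P₂ = P₁·(T₂/T₁) = 406.4 kPa.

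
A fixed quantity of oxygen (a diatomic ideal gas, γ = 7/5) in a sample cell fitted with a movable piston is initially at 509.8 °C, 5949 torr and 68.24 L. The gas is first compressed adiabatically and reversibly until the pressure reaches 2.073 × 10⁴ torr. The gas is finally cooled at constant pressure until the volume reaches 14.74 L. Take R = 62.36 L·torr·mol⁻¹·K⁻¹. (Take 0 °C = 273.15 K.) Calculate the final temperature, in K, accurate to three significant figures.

Convert: T₁ = 783.0 K.
Adiabatic (γ = 7/5), T V^(γ−1) and P V^γ constant: T₂ = T₁·(P₂/P₁)^((γ−1)/γ) = 1118 K; V₂ = V₁·(P₁/P₂)^(1/γ) = 27.98 L.
P constant ⇒ V ∝ T: P₃ = P₂; T₃ = T₂·(V₃/V₂) = 589.3 K.

T₃ ≈ 589 K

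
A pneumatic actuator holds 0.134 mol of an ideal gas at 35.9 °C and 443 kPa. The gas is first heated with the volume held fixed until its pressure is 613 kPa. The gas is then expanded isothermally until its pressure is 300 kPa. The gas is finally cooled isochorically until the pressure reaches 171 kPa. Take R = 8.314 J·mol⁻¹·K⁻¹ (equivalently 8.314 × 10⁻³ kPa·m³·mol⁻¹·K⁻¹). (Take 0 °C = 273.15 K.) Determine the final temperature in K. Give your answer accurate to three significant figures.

T₄ ≈ 244 K

Convert: T₁ = 309.0 K.
From PV = nRT: V₁ = nRT₁/P₁ = 0.0007772 m³.
Isochoric, so P/T is constant: V₂ = V₁; T₂ = T₁·(P₂/P₁) = 427.6 K.
T constant ⇒ Boyle's law P V = const: T₃ = T₂; V₃ = V₂·(P₂/P₃) = 0.001588 m³.
V constant ⇒ P ∝ T: V₄ = V₃; T₄ = T₃·(P₄/P₃) = 243.8 K.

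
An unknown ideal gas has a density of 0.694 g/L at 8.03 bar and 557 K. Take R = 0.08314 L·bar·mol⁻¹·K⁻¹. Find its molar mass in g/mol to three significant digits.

ρ = PM/(RT) ⇒ M = ρRT/P = (0.694 × 0.08314 × 557.0) / 8.03

M ≈ 4.00 g/mol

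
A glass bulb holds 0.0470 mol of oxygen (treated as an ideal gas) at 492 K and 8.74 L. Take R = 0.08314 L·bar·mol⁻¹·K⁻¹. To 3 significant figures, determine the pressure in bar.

P ≈ 0.220 bar

PV = nRT ⇒ P = nRT/V = (0.0470 × 0.08314 × 492) / 8.74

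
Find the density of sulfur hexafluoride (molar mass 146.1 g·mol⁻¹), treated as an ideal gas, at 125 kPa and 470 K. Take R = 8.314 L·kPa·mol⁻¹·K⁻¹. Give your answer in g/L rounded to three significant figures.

ρ = PM/(RT) = (125 × 146.1) / (8.314 × 470.0)

ρ ≈ 4.67 g/L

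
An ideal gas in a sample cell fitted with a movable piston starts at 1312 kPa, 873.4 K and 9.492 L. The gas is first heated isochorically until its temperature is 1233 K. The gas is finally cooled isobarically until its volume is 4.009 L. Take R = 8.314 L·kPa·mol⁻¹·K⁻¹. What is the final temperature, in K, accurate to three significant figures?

V constant ⇒ P ∝ T: V₂ = V₁; P₂ = P₁·(T₂/T₁) = 1852 kPa.
P constant ⇒ V ∝ T: P₃ = P₂; T₃ = T₂·(V₃/V₂) = 520.8 K.

T₃ ≈ 521 K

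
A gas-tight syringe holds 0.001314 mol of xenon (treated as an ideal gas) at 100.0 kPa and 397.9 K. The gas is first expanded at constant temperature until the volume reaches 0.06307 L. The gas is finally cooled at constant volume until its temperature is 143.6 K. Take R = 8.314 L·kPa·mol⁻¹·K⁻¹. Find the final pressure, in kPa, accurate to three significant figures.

From PV = nRT: V₁ = nRT₁/P₁ = 0.04347 L.
Isothermal, so P V is constant: T₂ = T₁; P₂ = P₁·(V₁/V₂) = 68.92 kPa.
V constant ⇒ P ∝ T: V₃ = V₂; P₃ = P₂·(T₃/T₂) = 24.87 kPa.

P₃ ≈ 24.9 kPa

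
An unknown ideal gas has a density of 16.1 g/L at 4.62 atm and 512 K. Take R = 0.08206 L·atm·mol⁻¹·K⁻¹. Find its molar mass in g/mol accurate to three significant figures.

ρ = PM/(RT) ⇒ M = ρRT/P = (16.1 × 0.08206 × 512.0) / 4.62

M ≈ 146 g/mol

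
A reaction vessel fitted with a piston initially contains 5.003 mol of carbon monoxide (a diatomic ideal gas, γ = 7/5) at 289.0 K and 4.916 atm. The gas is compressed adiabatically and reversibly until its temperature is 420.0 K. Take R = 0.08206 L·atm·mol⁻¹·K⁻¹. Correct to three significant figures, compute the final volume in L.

V₂ ≈ 9.48 L

From PV = nRT: V₁ = nRT₁/P₁ = 24.14 L.
Adiabatic (γ = 7/5), T V^(γ−1) and P V^γ constant: P₂ = P₁·(T₂/T₁)^(γ/(γ−1)) = 18.19 atm; V₂ = V₁·(T₁/T₂)^(1/(γ−1)) = 9.479 L.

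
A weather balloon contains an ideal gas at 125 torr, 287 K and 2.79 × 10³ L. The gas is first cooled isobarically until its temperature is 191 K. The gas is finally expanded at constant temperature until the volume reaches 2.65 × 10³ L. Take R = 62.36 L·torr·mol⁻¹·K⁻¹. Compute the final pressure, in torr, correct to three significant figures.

P₃ ≈ 87.6 torr

P constant ⇒ V ∝ T: P₂ = P₁; V₂ = V₁·(T₂/T₁) = 1857 L.
Isothermal, so P V is constant: T₃ = T₂; P₃ = P₂·(V₂/V₃) = 87.58 torr.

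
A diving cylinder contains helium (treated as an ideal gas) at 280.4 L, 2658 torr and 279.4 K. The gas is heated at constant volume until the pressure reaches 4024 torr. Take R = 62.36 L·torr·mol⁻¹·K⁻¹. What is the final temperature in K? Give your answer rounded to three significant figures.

Isochoric, so P/T is constant: V₂ = V₁; T₂ = T₁·(P₂/P₁) = 423.0 K.

T₂ ≈ 423 K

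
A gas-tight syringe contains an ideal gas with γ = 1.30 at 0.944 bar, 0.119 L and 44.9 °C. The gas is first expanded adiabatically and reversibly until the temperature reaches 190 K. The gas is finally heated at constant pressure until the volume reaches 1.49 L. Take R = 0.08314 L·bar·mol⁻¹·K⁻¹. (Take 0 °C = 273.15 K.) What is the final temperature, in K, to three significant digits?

T₃ ≈ 427 K

Convert: T₁ = 318.0 K.
Adiabatic (γ = 1.30), T V^(γ−1) and P V^γ constant: P₂ = P₁·(T₂/T₁)^(γ/(γ−1)) = 0.1013 bar; V₂ = V₁·(T₁/T₂)^(1/(γ−1)) = 0.6628 L.
Isobaric, so V/T is constant: P₃ = P₂; T₃ = T₂·(V₃/V₂) = 427.2 K.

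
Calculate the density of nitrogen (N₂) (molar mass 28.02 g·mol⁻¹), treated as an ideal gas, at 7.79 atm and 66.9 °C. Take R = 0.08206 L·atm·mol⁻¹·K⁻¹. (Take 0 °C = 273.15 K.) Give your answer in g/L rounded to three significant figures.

ρ = PM/(RT) = (7.79 × 28.02) / (0.08206 × 340.0)

ρ ≈ 7.82 g/L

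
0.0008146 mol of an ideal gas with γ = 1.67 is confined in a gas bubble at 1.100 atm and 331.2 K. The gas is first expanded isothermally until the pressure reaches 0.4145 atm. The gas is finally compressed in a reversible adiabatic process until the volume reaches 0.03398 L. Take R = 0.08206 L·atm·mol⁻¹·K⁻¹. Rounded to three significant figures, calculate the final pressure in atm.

From PV = nRT: V₁ = nRT₁/P₁ = 0.02013 L.
T constant ⇒ Boyle's law P V = const: T₂ = T₁; V₂ = V₁·(P₁/P₂) = 0.05341 L.
Adiabatic (γ = 1.67), T V^(γ−1) and P V^γ constant: T₃ = T₂·(V₂/V₃)^(γ−1) = 448.4 K; P₃ = P₂·(V₂/V₃)^γ = 0.8822 atm.

P₃ ≈ 0.882 atm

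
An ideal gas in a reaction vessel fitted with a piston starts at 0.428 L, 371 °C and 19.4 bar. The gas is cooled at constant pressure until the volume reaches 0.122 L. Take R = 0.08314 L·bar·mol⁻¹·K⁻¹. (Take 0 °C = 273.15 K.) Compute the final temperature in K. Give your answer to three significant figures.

T₂ ≈ 184 K

Convert: T₁ = 644.1 K.
Isobaric, so V/T is constant: P₂ = P₁; T₂ = T₁·(V₂/V₁) = 183.6 K.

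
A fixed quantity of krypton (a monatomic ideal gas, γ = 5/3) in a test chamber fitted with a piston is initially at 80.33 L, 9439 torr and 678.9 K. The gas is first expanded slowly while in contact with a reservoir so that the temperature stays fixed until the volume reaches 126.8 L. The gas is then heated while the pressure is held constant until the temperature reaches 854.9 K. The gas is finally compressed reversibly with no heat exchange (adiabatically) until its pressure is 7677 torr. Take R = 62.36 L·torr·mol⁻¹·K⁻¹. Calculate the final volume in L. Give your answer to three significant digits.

V₄ ≈ 137 L

T constant ⇒ Boyle's law P V = const: T₂ = T₁; P₂ = P₁·(V₁/V₂) = 5980 torr.
P constant ⇒ V ∝ T: P₃ = P₂; V₃ = V₂·(T₃/T₂) = 159.7 L.
Reversible adiabatic, γ = 5/3: T₄ = T₃·(P₄/P₃)^((γ−1)/γ) = 944.8 K; V₄ = V₃·(P₃/P₄)^(1/γ) = 137.4 L.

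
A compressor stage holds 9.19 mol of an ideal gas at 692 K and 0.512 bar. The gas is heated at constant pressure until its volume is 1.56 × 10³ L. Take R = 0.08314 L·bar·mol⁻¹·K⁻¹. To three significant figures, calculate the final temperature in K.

T₂ ≈ 1.05e+03 K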